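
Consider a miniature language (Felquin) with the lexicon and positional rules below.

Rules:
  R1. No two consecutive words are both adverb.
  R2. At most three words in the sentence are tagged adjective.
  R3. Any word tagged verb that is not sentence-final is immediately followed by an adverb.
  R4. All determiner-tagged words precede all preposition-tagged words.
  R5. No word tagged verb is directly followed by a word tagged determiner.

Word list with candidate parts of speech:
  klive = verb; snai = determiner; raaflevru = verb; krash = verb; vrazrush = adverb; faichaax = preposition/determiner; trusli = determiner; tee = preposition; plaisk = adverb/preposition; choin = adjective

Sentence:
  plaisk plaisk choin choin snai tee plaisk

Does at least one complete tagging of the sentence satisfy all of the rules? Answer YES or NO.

NO

Candidates per position — 1:plaisk {adverb,preposition}; 2:plaisk {adverb,preposition}; 3:choin {adjective}; 4:choin {adjective}; 5:snai {determiner}; 6:tee {preposition}; 7:plaisk {adverb,preposition}.
Every candidate sequence violates at least one rule; no consistent tagging exists.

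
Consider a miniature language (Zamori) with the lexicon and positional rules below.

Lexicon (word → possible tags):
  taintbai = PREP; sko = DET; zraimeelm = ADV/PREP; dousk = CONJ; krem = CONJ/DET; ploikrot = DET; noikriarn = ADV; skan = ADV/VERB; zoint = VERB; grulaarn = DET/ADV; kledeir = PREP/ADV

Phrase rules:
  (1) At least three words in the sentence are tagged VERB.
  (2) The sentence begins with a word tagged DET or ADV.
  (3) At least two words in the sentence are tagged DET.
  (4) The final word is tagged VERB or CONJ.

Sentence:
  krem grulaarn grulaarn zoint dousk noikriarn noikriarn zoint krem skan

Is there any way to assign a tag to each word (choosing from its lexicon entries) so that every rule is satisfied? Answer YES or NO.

Candidates per position — 1:krem {CONJ,DET}; 2:grulaarn {DET,ADV}; 3:grulaarn {DET,ADV}; 4:zoint {VERB}; 5:dousk {CONJ}; 6:noikriarn {ADV}; 7:noikriarn {ADV}; 8:zoint {VERB}; 9:krem {CONJ,DET}; 10:skan {ADV,VERB}.
One satisfying assignment: DET DET ADV VERB CONJ ADV ADV VERB DET VERB.
Verifying each rule — rule 1 ✓; rule 2 ✓; rule 3 ✓; rule 4 ✓.

YES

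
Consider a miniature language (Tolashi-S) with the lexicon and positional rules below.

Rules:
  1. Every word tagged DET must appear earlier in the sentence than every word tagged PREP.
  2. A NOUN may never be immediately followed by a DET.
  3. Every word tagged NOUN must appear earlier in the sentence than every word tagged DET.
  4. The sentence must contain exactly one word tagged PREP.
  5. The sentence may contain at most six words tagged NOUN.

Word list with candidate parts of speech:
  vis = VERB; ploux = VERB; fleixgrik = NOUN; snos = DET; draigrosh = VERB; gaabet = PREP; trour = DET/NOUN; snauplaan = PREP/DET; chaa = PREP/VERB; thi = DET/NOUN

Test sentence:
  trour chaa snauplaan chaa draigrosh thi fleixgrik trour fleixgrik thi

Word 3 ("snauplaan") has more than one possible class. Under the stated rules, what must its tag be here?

Candidates per position — 1:trour {DET,NOUN}; 2:chaa {PREP,VERB}; 3:snauplaan {PREP,DET}; 4:chaa {PREP,VERB}; 5:draigrosh {VERB}; 6:thi {DET,NOUN}; 7:fleixgrik {NOUN}; 8:trour {DET,NOUN}; 9:fleixgrik {NOUN}; 10:thi {DET,NOUN}.
At position 1, choosing DET makes rule 3 impossible to satisfy; hence NOUN.
At position 3, choosing DET makes rule 3 impossible to satisfy; hence PREP.
At position 4, choosing PREP makes rule 4 impossible to satisfy; hence VERB.
At position 6, choosing DET makes rule 1 impossible to satisfy; hence NOUN.
At position 8, choosing DET makes rule 1 impossible to satisfy; hence NOUN.
At position 10, choosing DET makes rule 1 impossible to satisfy; hence NOUN.
At position 2, choosing PREP makes rule 4 impossible to satisfy; hence VERB.
That leaves exactly one tagging: NOUN VERB PREP VERB VERB NOUN NOUN NOUN NOUN NOUN.
Checking: rule 1 satisfied; rule 2 satisfied; rule 3 satisfied; rule 4 satisfied; rule 5 satisfied.

PREP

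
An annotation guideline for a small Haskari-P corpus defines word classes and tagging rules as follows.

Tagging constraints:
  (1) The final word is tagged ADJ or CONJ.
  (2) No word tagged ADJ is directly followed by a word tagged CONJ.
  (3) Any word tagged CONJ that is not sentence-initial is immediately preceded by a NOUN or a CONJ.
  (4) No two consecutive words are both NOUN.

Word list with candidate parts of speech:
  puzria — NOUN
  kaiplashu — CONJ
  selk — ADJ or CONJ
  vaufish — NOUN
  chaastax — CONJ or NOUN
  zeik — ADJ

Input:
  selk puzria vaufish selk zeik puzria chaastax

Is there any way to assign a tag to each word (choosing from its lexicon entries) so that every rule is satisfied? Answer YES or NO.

Candidates per position — 1:selk {ADJ,CONJ}; 2:puzria {NOUN}; 3:vaufish {NOUN}; 4:selk {ADJ,CONJ}; 5:zeik {ADJ}; 6:puzria {NOUN}; 7:chaastax {CONJ,NOUN}.
Rule 4 cannot be satisfied by any choice of tags from the lexicon.
So there is no consistent tagging.

NO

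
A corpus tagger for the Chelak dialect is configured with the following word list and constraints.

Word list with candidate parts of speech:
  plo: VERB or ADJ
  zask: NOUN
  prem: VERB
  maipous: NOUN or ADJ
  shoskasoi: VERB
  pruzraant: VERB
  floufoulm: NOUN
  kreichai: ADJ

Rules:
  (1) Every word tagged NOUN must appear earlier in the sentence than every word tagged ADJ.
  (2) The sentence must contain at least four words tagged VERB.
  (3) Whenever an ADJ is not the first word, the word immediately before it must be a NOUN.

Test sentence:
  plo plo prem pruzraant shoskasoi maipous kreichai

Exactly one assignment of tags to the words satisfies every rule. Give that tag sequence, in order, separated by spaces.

VERB VERB VERB VERB VERB NOUN ADJ

Candidates per position — 1:plo {VERB,ADJ}; 2:plo {VERB,ADJ}; 3:prem {VERB}; 4:pruzraant {VERB}; 5:shoskasoi {VERB}; 6:maipous {NOUN,ADJ}; 7:kreichai {ADJ}.
At position 2, choosing ADJ makes rule 3 impossible to satisfy; hence VERB.
At position 6, choosing ADJ makes rule 3 impossible to satisfy; hence NOUN.
At position 1, choosing ADJ makes rule 1 impossible to satisfy; hence VERB.
That leaves exactly one tagging: VERB VERB VERB VERB VERB NOUN ADJ.
Verifying each rule — rule 1 satisfied; rule 2 satisfied; rule 3 satisfied.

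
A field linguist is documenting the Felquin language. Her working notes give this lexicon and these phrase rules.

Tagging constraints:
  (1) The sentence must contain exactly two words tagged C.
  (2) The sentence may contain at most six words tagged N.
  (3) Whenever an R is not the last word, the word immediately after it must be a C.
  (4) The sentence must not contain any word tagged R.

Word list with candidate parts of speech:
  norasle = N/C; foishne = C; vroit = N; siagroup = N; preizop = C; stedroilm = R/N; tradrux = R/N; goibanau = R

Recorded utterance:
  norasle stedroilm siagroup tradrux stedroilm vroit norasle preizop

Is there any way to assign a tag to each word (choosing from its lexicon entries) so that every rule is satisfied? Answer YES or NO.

Candidates per position — 1:norasle {N,C}; 2:stedroilm {R,N}; 3:siagroup {N}; 4:tradrux {R,N}; 5:stedroilm {R,N}; 6:vroit {N}; 7:norasle {N,C}; 8:preizop {C}.
One satisfying assignment: C N N N N N N C.
Checking: rule 1 holds; rule 2 holds; rule 3 holds; rule 4 holds.

YES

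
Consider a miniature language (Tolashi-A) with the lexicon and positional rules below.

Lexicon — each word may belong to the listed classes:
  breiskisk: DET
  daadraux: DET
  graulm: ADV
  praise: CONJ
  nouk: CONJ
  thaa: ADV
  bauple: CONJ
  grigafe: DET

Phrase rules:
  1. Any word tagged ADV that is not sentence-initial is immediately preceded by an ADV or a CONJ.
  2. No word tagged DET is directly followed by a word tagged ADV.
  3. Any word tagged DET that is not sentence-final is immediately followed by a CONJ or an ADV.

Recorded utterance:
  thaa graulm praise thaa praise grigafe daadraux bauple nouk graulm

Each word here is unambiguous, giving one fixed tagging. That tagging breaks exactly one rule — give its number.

Fixed tagging: ADV ADV CONJ ADV CONJ DET DET CONJ CONJ ADV.
Applying the rules: R1 holds, R2 holds, R3 violated.
Only rule 3 fails.

3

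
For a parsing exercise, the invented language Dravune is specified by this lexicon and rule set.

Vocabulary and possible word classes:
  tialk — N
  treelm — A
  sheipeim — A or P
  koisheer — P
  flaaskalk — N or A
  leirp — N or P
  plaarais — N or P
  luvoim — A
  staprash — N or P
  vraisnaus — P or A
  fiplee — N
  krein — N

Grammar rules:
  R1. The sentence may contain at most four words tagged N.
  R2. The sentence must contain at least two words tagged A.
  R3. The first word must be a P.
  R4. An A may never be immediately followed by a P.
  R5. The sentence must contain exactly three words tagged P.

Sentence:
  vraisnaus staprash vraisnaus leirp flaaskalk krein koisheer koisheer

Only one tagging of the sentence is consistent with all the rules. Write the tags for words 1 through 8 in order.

Candidates per position — 1:vraisnaus {P,A}; 2:staprash {N,P}; 3:vraisnaus {P,A}; 4:leirp {N,P}; 5:flaaskalk {N,A}; 6:krein {N}; 7:koisheer {P}; 8:koisheer {P}.
Position 1: A is ruled out by rule 3; that leaves P.
Position 2: P is ruled out by rule 5; that leaves N.
Position 3: P is ruled out by rule 2; that leaves A.
Position 4: P is ruled out by rule 4; that leaves N.
Position 5: N is ruled out by rule 2; that leaves A.
That leaves exactly one tagging: P N A N A N P P.
Rule-by-rule: rule 1 ✓; rule 2 ✓; rule 3 ✓; rule 4 ✓; rule 5 ✓.

P N A N A N P P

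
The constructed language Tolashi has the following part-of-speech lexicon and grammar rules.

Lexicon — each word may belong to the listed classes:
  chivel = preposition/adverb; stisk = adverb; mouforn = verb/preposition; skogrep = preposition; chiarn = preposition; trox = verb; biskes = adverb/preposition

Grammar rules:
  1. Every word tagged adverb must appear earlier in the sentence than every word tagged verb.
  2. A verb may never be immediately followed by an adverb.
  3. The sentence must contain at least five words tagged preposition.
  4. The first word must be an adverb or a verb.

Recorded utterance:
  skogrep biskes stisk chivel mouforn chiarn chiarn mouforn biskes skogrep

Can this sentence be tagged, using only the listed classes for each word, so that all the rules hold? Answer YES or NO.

NO

Candidates per position — 1:skogrep {preposition}; 2:biskes {adverb,preposition}; 3:stisk {adverb}; 4:chivel {preposition,adverb}; 5:mouforn {verb,preposition}; 6:chiarn {preposition}; 7:chiarn {preposition}; 8:mouforn {verb,preposition}; 9:biskes {adverb,preposition}; 10:skogrep {preposition}.
Rule 4 cannot be satisfied by any choice of tags from the lexicon.
So there is no consistent tagging.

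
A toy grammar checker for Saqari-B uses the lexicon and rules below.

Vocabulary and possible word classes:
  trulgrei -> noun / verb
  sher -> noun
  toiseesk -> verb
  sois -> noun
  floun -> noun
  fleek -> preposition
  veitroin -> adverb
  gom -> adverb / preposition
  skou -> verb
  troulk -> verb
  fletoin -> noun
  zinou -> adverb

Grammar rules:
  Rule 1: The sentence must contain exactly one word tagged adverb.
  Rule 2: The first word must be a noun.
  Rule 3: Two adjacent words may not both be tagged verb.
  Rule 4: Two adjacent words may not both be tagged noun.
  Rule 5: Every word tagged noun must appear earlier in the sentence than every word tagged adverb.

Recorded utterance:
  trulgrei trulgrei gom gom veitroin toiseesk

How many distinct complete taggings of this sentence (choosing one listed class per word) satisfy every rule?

1

Candidates per position — 1:trulgrei {noun,verb}; 2:trulgrei {noun,verb}; 3:gom {adverb,preposition}; 4:gom {adverb,preposition}; 5:veitroin {adverb}; 6:toiseesk {verb}.
There are 16 candidate sequences in total.
The sequences that satisfy every rule: noun verb preposition preposition adverb verb.
Count = 1.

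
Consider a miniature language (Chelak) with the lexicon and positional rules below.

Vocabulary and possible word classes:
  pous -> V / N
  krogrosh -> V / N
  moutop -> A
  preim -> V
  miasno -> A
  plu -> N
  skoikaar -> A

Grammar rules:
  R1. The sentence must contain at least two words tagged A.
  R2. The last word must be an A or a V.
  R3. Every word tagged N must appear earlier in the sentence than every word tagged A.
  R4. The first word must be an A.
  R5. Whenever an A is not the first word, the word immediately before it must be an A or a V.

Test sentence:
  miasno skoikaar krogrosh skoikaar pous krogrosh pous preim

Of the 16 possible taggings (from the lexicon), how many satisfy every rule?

Candidates per position — 1:miasno {A}; 2:skoikaar {A}; 3:krogrosh {V,N}; 4:skoikaar {A}; 5:pous {V,N}; 6:krogrosh {V,N}; 7:pous {V,N}; 8:preim {V}.
There are 16 candidate sequences in total.
The sequences that satisfy every rule: A A V A V V V V.
Count = 1.

1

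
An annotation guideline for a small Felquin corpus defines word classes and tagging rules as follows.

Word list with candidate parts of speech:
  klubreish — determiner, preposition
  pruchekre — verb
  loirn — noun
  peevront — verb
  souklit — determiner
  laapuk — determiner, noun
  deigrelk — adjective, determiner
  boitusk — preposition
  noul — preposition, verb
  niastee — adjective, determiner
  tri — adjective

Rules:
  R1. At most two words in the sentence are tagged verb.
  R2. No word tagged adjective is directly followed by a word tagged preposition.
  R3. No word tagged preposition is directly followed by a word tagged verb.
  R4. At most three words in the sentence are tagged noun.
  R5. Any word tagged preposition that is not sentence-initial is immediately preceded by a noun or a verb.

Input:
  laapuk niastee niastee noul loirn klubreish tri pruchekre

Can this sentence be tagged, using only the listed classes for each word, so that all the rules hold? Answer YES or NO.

Candidates per position — 1:laapuk {determiner,noun}; 2:niastee {adjective,determiner}; 3:niastee {adjective,determiner}; 4:noul {preposition,verb}; 5:loirn {noun}; 6:klubreish {determiner,preposition}; 7:tri {adjective}; 8:pruchekre {verb}.
One satisfying assignment: determiner determiner determiner verb noun preposition adjective verb.
Checking: rule 1 ok; rule 2 ok; rule 3 ok; rule 4 ok; rule 5 ok.

YES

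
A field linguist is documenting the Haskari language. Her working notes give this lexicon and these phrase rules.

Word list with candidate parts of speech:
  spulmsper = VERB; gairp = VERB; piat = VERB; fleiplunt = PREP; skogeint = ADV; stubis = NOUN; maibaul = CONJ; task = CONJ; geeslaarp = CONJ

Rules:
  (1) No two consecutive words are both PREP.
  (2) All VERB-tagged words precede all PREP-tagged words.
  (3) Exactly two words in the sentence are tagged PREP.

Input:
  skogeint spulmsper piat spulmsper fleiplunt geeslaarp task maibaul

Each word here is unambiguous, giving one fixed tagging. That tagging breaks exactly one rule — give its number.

3

Fixed tagging: ADV VERB VERB VERB PREP CONJ CONJ CONJ.
Applying the rules: R1 ✓, R2 ✓, R3 ✗.
Only rule 3 fails.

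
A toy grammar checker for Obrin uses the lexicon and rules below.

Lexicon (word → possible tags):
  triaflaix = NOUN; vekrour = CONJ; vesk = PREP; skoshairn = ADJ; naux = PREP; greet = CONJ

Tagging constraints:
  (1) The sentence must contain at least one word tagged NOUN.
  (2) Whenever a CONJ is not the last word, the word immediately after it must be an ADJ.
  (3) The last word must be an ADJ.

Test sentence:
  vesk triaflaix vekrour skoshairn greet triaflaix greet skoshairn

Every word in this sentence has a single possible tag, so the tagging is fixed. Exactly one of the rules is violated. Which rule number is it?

Fixed tagging: PREP NOUN CONJ ADJ CONJ NOUN CONJ ADJ.
Checking each rule: R1 ok, R2 fails, R3 ok.
Only rule 2 fails.

2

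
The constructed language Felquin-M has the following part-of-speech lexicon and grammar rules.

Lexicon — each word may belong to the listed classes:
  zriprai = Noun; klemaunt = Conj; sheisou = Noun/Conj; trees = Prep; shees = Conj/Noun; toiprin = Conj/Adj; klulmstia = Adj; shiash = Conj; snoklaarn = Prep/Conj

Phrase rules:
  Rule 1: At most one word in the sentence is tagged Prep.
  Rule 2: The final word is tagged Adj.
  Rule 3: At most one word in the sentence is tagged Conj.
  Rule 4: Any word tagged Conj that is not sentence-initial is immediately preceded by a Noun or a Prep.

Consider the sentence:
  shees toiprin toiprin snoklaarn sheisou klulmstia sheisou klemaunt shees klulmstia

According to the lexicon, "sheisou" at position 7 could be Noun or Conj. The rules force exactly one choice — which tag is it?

Candidates per position — 1:shees {Conj,Noun}; 2:toiprin {Conj,Adj}; 3:toiprin {Conj,Adj}; 4:snoklaarn {Prep,Conj}; 5:sheisou {Noun,Conj}; 6:klulmstia {Adj}; 7:sheisou {Noun,Conj}; 8:klemaunt {Conj}; 9:shees {Conj,Noun}; 10:klulmstia {Adj}.
Position 1: Conj is ruled out by rule 3; that leaves Noun.
Position 2: Conj is ruled out by rule 3; that leaves Adj.
Position 3: Conj is ruled out by rule 3; that leaves Adj.
Position 4: Conj is ruled out by rule 3; that leaves Prep.
Position 5: Conj is ruled out by rule 3; that leaves Noun.
Position 7: Conj is ruled out by rule 3; that leaves Noun.
Position 9: Conj is ruled out by rule 3; that leaves Noun.
The unique satisfying tagging is: Noun Adj Adj Prep Noun Adj Noun Conj Noun Adj.
Rule-by-rule: rule 1 holds; rule 2 holds; rule 3 holds; rule 4 holds.

Noun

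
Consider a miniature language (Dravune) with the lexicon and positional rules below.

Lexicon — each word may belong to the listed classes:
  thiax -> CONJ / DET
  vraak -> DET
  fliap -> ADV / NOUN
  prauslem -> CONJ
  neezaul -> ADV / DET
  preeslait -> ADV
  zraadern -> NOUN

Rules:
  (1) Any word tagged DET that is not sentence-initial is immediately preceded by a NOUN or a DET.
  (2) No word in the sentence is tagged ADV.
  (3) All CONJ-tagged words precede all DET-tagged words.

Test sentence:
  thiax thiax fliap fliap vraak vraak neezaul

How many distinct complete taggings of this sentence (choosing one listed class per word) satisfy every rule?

2

Candidates per position — 1:thiax {CONJ,DET}; 2:thiax {CONJ,DET}; 3:fliap {ADV,NOUN}; 4:fliap {ADV,NOUN}; 5:vraak {DET}; 6:vraak {DET}; 7:neezaul {ADV,DET}.
There are 32 candidate sequences in total.
The sequences that satisfy every rule: CONJ CONJ NOUN NOUN DET DET DET; DET DET NOUN NOUN DET DET DET.
Count = 2.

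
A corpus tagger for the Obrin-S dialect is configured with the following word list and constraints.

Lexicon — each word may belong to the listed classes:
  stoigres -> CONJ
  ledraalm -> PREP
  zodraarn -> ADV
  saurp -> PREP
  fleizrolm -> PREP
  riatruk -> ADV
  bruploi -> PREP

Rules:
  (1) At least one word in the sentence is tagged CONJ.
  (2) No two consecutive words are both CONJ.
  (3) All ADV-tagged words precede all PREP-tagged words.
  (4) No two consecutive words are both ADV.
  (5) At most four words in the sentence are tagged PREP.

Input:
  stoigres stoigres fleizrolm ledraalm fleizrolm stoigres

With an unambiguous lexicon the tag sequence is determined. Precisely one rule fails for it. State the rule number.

2

Fixed tagging: CONJ CONJ PREP PREP PREP CONJ.
Applying the rules: R1 ok, R2 fails, R3 ok, R4 ok, R5 ok.
Only rule 2 fails.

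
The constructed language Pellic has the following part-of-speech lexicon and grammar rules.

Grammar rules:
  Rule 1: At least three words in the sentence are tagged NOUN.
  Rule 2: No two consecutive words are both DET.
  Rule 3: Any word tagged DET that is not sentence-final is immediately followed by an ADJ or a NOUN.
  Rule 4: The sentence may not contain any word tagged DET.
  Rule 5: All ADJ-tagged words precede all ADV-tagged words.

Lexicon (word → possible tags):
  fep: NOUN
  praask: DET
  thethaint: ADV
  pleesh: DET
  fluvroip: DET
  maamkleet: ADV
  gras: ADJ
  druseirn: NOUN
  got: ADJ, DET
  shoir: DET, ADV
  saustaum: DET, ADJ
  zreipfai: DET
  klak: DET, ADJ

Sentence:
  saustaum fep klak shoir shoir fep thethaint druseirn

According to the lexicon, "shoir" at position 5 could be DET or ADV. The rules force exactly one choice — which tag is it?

Candidates per position — 1:saustaum {DET,ADJ}; 2:fep {NOUN}; 3:klak {DET,ADJ}; 4:shoir {DET,ADV}; 5:shoir {DET,ADV}; 6:fep {NOUN}; 7:thethaint {ADV}; 8:druseirn {NOUN}.
Position 1: tagging it DET would leave rule 4 unsatisfiable, so it must be ADJ.
Position 3: tagging it DET would leave rule 3 unsatisfiable, so it must be ADJ.
Position 4: tagging it DET would leave rule 3 unsatisfiable, so it must be ADV.
Position 5: tagging it DET would leave rule 4 unsatisfiable, so it must be ADV.
The only consistent sequence is: ADJ NOUN ADJ ADV ADV NOUN ADV NOUN.
Checking: rule 1 ok; rule 2 ok; rule 3 ok; rule 4 ok; rule 5 ok.

ADV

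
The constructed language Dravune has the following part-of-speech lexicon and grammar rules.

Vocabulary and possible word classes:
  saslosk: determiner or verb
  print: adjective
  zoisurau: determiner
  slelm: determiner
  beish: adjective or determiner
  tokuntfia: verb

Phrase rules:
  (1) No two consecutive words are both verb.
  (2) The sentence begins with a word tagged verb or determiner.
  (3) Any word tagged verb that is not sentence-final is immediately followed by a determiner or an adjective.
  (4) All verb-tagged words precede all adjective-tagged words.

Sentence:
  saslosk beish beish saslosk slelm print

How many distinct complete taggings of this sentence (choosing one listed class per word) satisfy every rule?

10

Candidates per position — 1:saslosk {determiner,verb}; 2:beish {adjective,determiner}; 3:beish {adjective,determiner}; 4:saslosk {determiner,verb}; 5:slelm {determiner}; 6:print {adjective}.
There are 16 candidate sequences in total.
Checking each against the rules leaves 10 sequences.
Count = 10.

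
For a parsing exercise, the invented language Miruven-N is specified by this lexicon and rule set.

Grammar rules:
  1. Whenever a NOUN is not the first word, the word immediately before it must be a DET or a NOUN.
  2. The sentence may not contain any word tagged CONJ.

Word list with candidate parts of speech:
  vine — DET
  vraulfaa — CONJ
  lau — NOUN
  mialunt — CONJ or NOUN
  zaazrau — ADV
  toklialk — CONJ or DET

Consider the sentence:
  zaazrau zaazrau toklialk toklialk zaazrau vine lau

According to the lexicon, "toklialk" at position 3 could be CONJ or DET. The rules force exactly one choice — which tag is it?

DET

Candidates per position — 1:zaazrau {ADV}; 2:zaazrau {ADV}; 3:toklialk {CONJ,DET}; 4:toklialk {CONJ,DET}; 5:zaazrau {ADV}; 6:vine {DET}; 7:lau {NOUN}.
Position 3: CONJ is ruled out by rule 2; that leaves DET.
Position 4: CONJ is ruled out by rule 2; that leaves DET.
So the tagging must be: ADV ADV DET DET ADV DET NOUN.
Check: rule 1 satisfied; rule 2 satisfied.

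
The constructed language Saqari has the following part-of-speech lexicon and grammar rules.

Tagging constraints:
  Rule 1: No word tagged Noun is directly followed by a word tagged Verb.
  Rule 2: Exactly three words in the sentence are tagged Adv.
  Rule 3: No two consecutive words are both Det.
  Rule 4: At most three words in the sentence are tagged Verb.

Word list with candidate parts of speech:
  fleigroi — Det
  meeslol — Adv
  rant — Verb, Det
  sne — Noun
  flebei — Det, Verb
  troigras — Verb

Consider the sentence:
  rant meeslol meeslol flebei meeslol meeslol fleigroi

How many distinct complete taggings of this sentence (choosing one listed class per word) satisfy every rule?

Candidates per position — 1:rant {Verb,Det}; 2:meeslol {Adv}; 3:meeslol {Adv}; 4:flebei {Det,Verb}; 5:meeslol {Adv}; 6:meeslol {Adv}; 7:fleigroi {Det}.
There are 4 candidate sequences in total.
Rule 2 cannot be satisfied by any choice of tags from the lexicon.
So there is no consistent tagging.
Count = 0.

0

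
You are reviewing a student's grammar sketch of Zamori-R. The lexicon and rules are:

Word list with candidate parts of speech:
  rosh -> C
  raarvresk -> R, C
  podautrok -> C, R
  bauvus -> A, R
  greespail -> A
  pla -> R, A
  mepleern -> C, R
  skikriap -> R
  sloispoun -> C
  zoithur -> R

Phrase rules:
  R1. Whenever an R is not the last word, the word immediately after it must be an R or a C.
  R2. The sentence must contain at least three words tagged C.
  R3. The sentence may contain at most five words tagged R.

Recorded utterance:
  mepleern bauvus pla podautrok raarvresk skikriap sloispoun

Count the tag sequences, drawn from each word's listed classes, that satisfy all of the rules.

Candidates per position — 1:mepleern {C,R}; 2:bauvus {A,R}; 3:pla {R,A}; 4:podautrok {C,R}; 5:raarvresk {R,C}; 6:skikriap {R}; 7:sloispoun {C}.
There are 32 candidate sequences in total.
Checking each against the rules leaves 10 sequences.
Count = 10.

10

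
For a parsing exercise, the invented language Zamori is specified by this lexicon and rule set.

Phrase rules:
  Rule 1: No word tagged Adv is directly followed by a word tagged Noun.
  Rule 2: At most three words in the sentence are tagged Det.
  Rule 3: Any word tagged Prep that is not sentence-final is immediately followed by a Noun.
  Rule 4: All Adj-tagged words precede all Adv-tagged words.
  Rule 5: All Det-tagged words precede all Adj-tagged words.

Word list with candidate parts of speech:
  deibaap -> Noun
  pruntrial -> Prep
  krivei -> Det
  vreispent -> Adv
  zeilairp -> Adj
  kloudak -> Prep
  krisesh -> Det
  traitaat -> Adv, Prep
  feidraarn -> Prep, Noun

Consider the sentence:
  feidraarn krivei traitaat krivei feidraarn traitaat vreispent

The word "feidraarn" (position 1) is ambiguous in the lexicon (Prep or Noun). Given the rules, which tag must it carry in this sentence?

Candidates per position — 1:feidraarn {Prep,Noun}; 2:krivei {Det}; 3:traitaat {Adv,Prep}; 4:krivei {Det}; 5:feidraarn {Prep,Noun}; 6:traitaat {Adv,Prep}; 7:vreispent {Adv}.
If word 1 were Prep, no tagging could satisfy rule 3; so word 1 is Noun.
If word 3 were Prep, no tagging could satisfy rule 3; so word 3 is Adv.
If word 5 were Prep, no tagging could satisfy rule 3; so word 5 is Noun.
If word 6 were Prep, no tagging could satisfy rule 3; so word 6 is Adv.
The unique satisfying tagging is: Noun Det Adv Det Noun Adv Adv.
Checking: rule 1 ✓; rule 2 ✓; rule 3 ✓; rule 4 ✓; rule 5 ✓.

Noun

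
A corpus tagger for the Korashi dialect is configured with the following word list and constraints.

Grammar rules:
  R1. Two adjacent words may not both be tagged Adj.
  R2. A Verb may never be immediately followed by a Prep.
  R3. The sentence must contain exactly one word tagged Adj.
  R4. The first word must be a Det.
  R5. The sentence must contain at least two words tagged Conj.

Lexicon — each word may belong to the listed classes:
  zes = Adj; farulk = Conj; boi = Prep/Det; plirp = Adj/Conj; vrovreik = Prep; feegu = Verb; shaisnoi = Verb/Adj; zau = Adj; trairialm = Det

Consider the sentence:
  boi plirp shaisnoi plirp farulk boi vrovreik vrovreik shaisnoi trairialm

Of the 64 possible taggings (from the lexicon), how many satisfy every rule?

8

Candidates per position — 1:boi {Prep,Det}; 2:plirp {Adj,Conj}; 3:shaisnoi {Verb,Adj}; 4:plirp {Adj,Conj}; 5:farulk {Conj}; 6:boi {Prep,Det}; 7:vrovreik {Prep}; 8:vrovreik {Prep}; 9:shaisnoi {Verb,Adj}; 10:trairialm {Det}.
There are 64 candidate sequences in total.
Checking each against the rules leaves 8 sequences.
Count = 8.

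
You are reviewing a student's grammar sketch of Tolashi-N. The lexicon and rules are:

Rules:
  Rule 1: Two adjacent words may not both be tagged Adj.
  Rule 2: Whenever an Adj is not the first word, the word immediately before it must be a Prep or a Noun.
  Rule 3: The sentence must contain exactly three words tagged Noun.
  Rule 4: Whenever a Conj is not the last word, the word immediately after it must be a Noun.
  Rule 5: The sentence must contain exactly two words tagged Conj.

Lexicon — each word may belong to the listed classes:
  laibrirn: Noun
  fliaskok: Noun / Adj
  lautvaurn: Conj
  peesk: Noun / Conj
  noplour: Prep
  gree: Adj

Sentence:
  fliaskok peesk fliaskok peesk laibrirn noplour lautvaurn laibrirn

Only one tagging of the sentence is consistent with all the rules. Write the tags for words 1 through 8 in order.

Candidates per position — 1:fliaskok {Noun,Adj}; 2:peesk {Noun,Conj}; 3:fliaskok {Noun,Adj}; 4:peesk {Noun,Conj}; 5:laibrirn {Noun}; 6:noplour {Prep}; 7:lautvaurn {Conj}; 8:laibrirn {Noun}.
The remaining ambiguous positions (1, 2, 3, 4) are resolved jointly — only one combination satisfies every rule.
That leaves exactly one tagging: Adj Noun Adj Conj Noun Prep Conj Noun.
Checking: rule 1 holds; rule 2 holds; rule 3 holds; rule 4 holds; rule 5 holds.

Adj Noun Adj Conj Noun Prep Conj Noun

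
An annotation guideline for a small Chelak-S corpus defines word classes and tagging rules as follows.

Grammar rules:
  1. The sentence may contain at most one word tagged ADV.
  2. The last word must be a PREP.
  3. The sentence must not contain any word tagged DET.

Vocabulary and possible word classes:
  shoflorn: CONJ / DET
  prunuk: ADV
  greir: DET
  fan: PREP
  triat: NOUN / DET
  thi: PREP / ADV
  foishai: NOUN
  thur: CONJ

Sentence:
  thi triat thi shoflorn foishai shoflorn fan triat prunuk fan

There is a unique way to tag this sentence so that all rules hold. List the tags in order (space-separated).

PREP NOUN PREP CONJ NOUN CONJ PREP NOUN ADV PREP

Candidates per position — 1:thi {PREP,ADV}; 2:triat {NOUN,DET}; 3:thi {PREP,ADV}; 4:shoflorn {CONJ,DET}; 5:foishai {NOUN}; 6:shoflorn {CONJ,DET}; 7:fan {PREP}; 8:triat {NOUN,DET}; 9:prunuk {ADV}; 10:fan {PREP}.
Word 1 cannot be ADV — rule 1 would then fail for every completion. It is PREP.
Word 2 cannot be DET — rule 3 would then fail for every completion. It is NOUN.
Word 3 cannot be ADV — rule 1 would then fail for every completion. It is PREP.
Word 4 cannot be DET — rule 3 would then fail for every completion. It is CONJ.
Word 6 cannot be DET — rule 3 would then fail for every completion. It is CONJ.
Word 8 cannot be DET — rule 3 would then fail for every completion. It is NOUN.
The unique satisfying tagging is: PREP NOUN PREP CONJ NOUN CONJ PREP NOUN ADV PREP.
Rule-by-rule: rule 1 ok; rule 2 ok; rule 3 ok.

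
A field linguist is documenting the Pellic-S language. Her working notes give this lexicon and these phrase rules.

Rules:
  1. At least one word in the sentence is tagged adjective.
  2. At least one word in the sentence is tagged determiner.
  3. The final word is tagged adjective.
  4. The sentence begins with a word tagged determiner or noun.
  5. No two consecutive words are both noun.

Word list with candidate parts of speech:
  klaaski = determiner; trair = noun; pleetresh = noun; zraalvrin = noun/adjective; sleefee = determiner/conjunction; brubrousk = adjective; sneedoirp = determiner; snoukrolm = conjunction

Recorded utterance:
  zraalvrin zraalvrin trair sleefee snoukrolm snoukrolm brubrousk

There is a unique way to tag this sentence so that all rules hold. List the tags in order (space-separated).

noun adjective noun determiner conjunction conjunction adjective

Candidates per position — 1:zraalvrin {noun,adjective}; 2:zraalvrin {noun,adjective}; 3:trair {noun}; 4:sleefee {determiner,conjunction}; 5:snoukrolm {conjunction}; 6:snoukrolm {conjunction}; 7:brubrousk {adjective}.
Position 1: tagging it adjective would leave rule 4 unsatisfiable, so it must be noun.
Position 2: tagging it noun would leave rule 5 unsatisfiable, so it must be adjective.
Position 4: tagging it conjunction would leave rule 2 unsatisfiable, so it must be determiner.
That leaves exactly one tagging: noun adjective noun determiner conjunction conjunction adjective.
Check: rule 1 satisfied; rule 2 satisfied; rule 3 satisfied; rule 4 satisfied; rule 5 satisfied.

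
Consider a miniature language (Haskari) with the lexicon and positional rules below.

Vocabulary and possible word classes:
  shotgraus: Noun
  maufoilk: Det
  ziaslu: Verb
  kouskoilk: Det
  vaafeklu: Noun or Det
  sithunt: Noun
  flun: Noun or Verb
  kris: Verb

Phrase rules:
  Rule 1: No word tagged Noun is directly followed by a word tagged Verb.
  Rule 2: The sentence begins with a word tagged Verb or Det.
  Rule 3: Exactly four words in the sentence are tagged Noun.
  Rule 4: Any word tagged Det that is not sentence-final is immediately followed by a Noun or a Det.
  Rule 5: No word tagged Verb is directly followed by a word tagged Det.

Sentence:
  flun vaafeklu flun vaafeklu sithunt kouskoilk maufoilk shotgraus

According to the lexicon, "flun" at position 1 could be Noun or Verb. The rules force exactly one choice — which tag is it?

Verb

Candidates per position — 1:flun {Noun,Verb}; 2:vaafeklu {Noun,Det}; 3:flun {Noun,Verb}; 4:vaafeklu {Noun,Det}; 5:sithunt {Noun}; 6:kouskoilk {Det}; 7:maufoilk {Det}; 8:shotgraus {Noun}.
Word 1 cannot be Noun — rule 2 would then fail for every completion. It is Verb.
Word 2 cannot be Det — rule 5 would then fail for every completion. It is Noun.
Word 3 cannot be Verb — rule 1 would then fail for every completion. It is Noun.
Word 4 cannot be Noun — rule 3 would then fail for every completion. It is Det.
The unique satisfying tagging is: Verb Noun Noun Det Noun Det Det Noun.
Checking: rule 1 ok; rule 2 ok; rule 3 ok; rule 4 ok; rule 5 ok.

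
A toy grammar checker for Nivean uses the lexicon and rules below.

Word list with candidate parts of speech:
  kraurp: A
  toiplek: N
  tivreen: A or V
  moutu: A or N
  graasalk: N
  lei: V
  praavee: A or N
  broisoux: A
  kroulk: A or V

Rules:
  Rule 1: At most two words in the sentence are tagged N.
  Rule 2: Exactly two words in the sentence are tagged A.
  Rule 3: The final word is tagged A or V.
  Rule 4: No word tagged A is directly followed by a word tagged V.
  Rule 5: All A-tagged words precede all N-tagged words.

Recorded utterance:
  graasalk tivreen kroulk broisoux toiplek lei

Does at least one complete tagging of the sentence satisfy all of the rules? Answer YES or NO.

NO

Candidates per position — 1:graasalk {N}; 2:tivreen {A,V}; 3:kroulk {A,V}; 4:broisoux {A}; 5:toiplek {N}; 6:lei {V}.
Rule 5 cannot be satisfied by any choice of tags from the lexicon.
So there is no consistent tagging.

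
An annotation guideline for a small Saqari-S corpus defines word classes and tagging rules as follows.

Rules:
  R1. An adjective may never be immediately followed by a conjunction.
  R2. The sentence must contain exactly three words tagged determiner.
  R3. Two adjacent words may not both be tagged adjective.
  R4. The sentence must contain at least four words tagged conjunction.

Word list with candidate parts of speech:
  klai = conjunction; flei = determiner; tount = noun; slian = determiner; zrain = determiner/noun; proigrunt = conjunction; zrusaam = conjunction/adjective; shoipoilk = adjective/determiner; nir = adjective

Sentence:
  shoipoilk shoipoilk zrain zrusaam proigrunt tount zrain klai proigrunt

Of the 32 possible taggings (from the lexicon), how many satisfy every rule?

4

Candidates per position — 1:shoipoilk {adjective,determiner}; 2:shoipoilk {adjective,determiner}; 3:zrain {determiner,noun}; 4:zrusaam {conjunction,adjective}; 5:proigrunt {conjunction}; 6:tount {noun}; 7:zrain {determiner,noun}; 8:klai {conjunction}; 9:proigrunt {conjunction}.
There are 32 candidate sequences in total.
The sequences that satisfy every rule: adjective determiner determiner conjunction conjunction noun determiner conjunction conjunction; determiner adjective determiner conjunction conjunction noun determiner conjunction conjunction; determiner determiner determiner conjunction conjunction noun noun conjunction conjunction; determiner determiner noun conjunction conjunction noun determiner conjunction conjunction.
Count = 4.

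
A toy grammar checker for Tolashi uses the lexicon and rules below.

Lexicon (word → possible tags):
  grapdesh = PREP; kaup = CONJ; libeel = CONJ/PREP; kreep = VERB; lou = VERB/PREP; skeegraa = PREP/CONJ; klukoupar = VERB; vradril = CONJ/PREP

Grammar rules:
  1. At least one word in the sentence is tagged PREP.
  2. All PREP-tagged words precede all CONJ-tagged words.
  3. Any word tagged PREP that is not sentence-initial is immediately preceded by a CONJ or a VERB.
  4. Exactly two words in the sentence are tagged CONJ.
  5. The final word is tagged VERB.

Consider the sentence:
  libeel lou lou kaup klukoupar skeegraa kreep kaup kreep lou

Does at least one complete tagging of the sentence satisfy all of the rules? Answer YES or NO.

Candidates per position — 1:libeel {CONJ,PREP}; 2:lou {VERB,PREP}; 3:lou {VERB,PREP}; 4:kaup {CONJ}; 5:klukoupar {VERB}; 6:skeegraa {PREP,CONJ}; 7:kreep {VERB}; 8:kaup {CONJ}; 9:kreep {VERB}; 10:lou {VERB,PREP}.
Every candidate sequence violates at least one rule; no consistent tagging exists.

NO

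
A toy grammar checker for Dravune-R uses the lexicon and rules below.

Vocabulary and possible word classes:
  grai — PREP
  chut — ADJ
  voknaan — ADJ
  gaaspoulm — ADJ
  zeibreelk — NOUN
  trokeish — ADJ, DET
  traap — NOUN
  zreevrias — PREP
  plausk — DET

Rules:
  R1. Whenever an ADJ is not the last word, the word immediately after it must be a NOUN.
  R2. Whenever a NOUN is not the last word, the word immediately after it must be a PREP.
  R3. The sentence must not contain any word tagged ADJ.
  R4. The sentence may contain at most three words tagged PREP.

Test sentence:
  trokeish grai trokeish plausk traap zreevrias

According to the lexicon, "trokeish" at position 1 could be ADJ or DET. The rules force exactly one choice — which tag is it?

Candidates per position — 1:trokeish {ADJ,DET}; 2:grai {PREP}; 3:trokeish {ADJ,DET}; 4:plausk {DET}; 5:traap {NOUN}; 6:zreevrias {PREP}.
Position 1: ADJ is ruled out by rule 1; that leaves DET.
Position 3: ADJ is ruled out by rule 1; that leaves DET.
The unique satisfying tagging is: DET PREP DET DET NOUN PREP.
Rule-by-rule: rule 1 holds; rule 2 holds; rule 3 holds; rule 4 holds.

DET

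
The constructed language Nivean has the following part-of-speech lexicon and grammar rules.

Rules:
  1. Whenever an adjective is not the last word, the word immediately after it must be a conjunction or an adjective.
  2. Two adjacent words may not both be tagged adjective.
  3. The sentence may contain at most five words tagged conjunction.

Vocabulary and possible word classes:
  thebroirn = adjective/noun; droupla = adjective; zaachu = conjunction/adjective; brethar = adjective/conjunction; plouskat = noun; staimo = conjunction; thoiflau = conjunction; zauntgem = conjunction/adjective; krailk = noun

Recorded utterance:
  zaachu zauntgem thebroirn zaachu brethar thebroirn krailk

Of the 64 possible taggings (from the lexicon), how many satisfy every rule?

6

Candidates per position — 1:zaachu {conjunction,adjective}; 2:zauntgem {conjunction,adjective}; 3:thebroirn {adjective,noun}; 4:zaachu {conjunction,adjective}; 5:brethar {adjective,conjunction}; 6:thebroirn {adjective,noun}; 7:krailk {noun}.
There are 64 candidate sequences in total.
Checking each against the rules leaves 6 sequences.
Count = 6.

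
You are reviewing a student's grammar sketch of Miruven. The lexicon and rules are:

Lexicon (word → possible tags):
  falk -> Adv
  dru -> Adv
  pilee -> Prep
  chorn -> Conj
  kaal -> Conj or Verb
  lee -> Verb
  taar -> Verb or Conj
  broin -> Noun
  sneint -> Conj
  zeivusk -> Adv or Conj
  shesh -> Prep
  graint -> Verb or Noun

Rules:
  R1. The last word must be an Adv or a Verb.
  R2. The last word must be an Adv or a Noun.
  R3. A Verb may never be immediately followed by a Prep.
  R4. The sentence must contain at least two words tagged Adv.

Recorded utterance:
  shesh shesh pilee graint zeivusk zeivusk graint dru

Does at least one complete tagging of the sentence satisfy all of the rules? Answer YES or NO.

YES

Candidates per position — 1:shesh {Prep}; 2:shesh {Prep}; 3:pilee {Prep}; 4:graint {Verb,Noun}; 5:zeivusk {Adv,Conj}; 6:zeivusk {Adv,Conj}; 7:graint {Verb,Noun}; 8:dru {Adv}.
One satisfying assignment: Prep Prep Prep Noun Adv Adv Noun Adv.
Check: rule 1 ok; rule 2 ok; rule 3 ok; rule 4 ok.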